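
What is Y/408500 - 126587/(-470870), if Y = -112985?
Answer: -29809149/3847007900 ≈ -0.0077487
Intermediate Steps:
Y/408500 - 126587/(-470870) = -112985/408500 - 126587/(-470870) = -112985*1/408500 - 126587*(-1/470870) = -22597/81700 + 126587/470870 = -29809149/3847007900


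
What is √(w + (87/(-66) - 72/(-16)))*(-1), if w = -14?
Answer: -I*√1309/11 ≈ -3.2891*I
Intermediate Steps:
√(w + (87/(-66) - 72/(-16)))*(-1) = √(-14 + (87/(-66) - 72/(-16)))*(-1) = √(-14 + (87*(-1/66) - 72*(-1/16)))*(-1) = √(-14 + (-29/22 + 9/2))*(-1) = √(-14 + 35/11)*(-1) = √(-119/11)*(-1) = (I*√1309/11)*(-1) = -I*√1309/11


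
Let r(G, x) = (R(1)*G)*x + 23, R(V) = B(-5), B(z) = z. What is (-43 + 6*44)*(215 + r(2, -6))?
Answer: 65858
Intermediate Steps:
R(V) = -5
r(G, x) = 23 - 5*G*x (r(G, x) = (-5*G)*x + 23 = -5*G*x + 23 = 23 - 5*G*x)
(-43 + 6*44)*(215 + r(2, -6)) = (-43 + 6*44)*(215 + (23 - 5*2*(-6))) = (-43 + 264)*(215 + (23 + 60)) = 221*(215 + 83) = 221*298 = 65858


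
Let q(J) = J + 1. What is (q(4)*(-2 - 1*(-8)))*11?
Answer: 330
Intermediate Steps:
q(J) = 1 + J
(q(4)*(-2 - 1*(-8)))*11 = ((1 + 4)*(-2 - 1*(-8)))*11 = (5*(-2 + 8))*11 = (5*6)*11 = 30*11 = 330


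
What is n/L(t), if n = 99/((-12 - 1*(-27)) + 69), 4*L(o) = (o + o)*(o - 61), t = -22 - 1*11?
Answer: 1/1316 ≈ 0.00075988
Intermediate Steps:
t = -33 (t = -22 - 11 = -33)
L(o) = o*(-61 + o)/2 (L(o) = ((o + o)*(o - 61))/4 = ((2*o)*(-61 + o))/4 = (2*o*(-61 + o))/4 = o*(-61 + o)/2)
n = 33/28 (n = 99/((-12 + 27) + 69) = 99/(15 + 69) = 99/84 = (1/84)*99 = 33/28 ≈ 1.1786)
n/L(t) = 33/(28*(((½)*(-33)*(-61 - 33)))) = 33/(28*(((½)*(-33)*(-94)))) = (33/28)/1551 = (33/28)*(1/1551) = 1/1316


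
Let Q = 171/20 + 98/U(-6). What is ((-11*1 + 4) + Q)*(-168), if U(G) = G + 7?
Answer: -83622/5 ≈ -16724.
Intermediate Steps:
U(G) = 7 + G
Q = 2131/20 (Q = 171/20 + 98/(7 - 6) = 171*(1/20) + 98/1 = 171/20 + 98*1 = 171/20 + 98 = 2131/20 ≈ 106.55)
((-11*1 + 4) + Q)*(-168) = ((-11*1 + 4) + 2131/20)*(-168) = ((-11 + 4) + 2131/20)*(-168) = (-7 + 2131/20)*(-168) = (1991/20)*(-168) = -83622/5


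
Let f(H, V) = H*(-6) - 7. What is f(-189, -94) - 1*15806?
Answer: -14679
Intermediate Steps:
f(H, V) = -7 - 6*H (f(H, V) = -6*H - 7 = -7 - 6*H)
f(-189, -94) - 1*15806 = (-7 - 6*(-189)) - 1*15806 = (-7 + 1134) - 15806 = 1127 - 15806 = -14679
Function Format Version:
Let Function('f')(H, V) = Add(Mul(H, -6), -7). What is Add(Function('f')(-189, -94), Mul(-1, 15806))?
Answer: -14679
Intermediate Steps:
Function('f')(H, V) = Add(-7, Mul(-6, H)) (Function('f')(H, V) = Add(Mul(-6, H), -7) = Add(-7, Mul(-6, H)))
Add(Function('f')(-189, -94), Mul(-1, 15806)) = Add(Add(-7, Mul(-6, -189)), Mul(-1, 15806)) = Add(Add(-7, 1134), -15806) = Add(1127, -15806) = -14679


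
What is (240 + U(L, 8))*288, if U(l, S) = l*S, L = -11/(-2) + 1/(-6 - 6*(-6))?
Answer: 81824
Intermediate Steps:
L = 397/72 (L = -11*(-½) - ⅙/(-12) = 11/2 - 1/12*(-⅙) = 11/2 + 1/72 = 397/72 ≈ 5.5139)
U(l, S) = S*l
(240 + U(L, 8))*288 = (240 + 8*(397/72))*288 = (240 + 397/9)*288 = (2557/9)*288 = 81824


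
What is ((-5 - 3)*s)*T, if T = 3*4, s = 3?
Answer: -288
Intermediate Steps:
T = 12
((-5 - 3)*s)*T = ((-5 - 3)*3)*12 = -8*3*12 = -24*12 = -288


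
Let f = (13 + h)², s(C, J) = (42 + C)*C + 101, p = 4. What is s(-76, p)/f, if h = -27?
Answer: 2685/196 ≈ 13.699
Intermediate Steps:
s(C, J) = 101 + C*(42 + C) (s(C, J) = C*(42 + C) + 101 = 101 + C*(42 + C))
f = 196 (f = (13 - 27)² = (-14)² = 196)
s(-76, p)/f = (101 + (-76)² + 42*(-76))/196 = (101 + 5776 - 3192)*(1/196) = 2685*(1/196) = 2685/196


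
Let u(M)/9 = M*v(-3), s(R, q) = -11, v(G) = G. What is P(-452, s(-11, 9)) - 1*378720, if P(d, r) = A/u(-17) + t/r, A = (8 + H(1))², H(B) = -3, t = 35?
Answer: -1912173070/5049 ≈ -3.7872e+5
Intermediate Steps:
A = 25 (A = (8 - 3)² = 5² = 25)
u(M) = -27*M (u(M) = 9*(M*(-3)) = 9*(-3*M) = -27*M)
P(d, r) = 25/459 + 35/r (P(d, r) = 25/((-27*(-17))) + 35/r = 25/459 + 35/r)
P(-452, s(-11, 9)) - 1*378720 = (25/459 + 35/(-11)) - 1*378720 = (25/459 + 35*(-1/11)) - 378720 = (25/459 - 35/11) - 378720 = -15790/5049 - 378720 = -1912173070/5049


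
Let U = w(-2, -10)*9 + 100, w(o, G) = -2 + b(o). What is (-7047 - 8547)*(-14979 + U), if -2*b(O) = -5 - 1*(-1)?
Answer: 232023126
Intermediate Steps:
b(O) = 2 (b(O) = -(-5 - 1*(-1))/2 = -(-5 + 1)/2 = -½*(-4) = 2)
w(o, G) = 0 (w(o, G) = -2 + 2 = 0)
U = 100 (U = 0*9 + 100 = 0 + 100 = 100)
(-7047 - 8547)*(-14979 + U) = (-7047 - 8547)*(-14979 + 100) = -15594*(-14879) = 232023126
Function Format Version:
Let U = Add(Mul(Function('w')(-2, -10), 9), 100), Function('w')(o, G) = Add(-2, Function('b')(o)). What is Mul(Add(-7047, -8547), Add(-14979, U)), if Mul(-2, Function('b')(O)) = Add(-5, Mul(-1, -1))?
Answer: 232023126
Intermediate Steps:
Function('b')(O) = 2 (Function('b')(O) = Mul(Rational(-1, 2), Add(-5, Mul(-1, -1))) = Mul(Rational(-1, 2), Add(-5, 1)) = Mul(Rational(-1, 2), -4) = 2)
Function('w')(o, G) = 0 (Function('w')(o, G) = Add(-2, 2) = 0)
U = 100 (U = Add(Mul(0, 9), 100) = Add(0, 100) = 100)
Mul(Add(-7047, -8547), Add(-14979, U)) = Mul(Add(-7047, -8547), Add(-14979, 100)) = Mul(-15594, -14879) = 232023126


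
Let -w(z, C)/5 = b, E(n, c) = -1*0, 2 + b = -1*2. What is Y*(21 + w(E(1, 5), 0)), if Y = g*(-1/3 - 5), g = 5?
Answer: -3280/3 ≈ -1093.3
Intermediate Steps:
b = -4 (b = -2 - 1*2 = -2 - 2 = -4)
E(n, c) = 0
w(z, C) = 20 (w(z, C) = -5*(-4) = 20)
Y = -80/3 (Y = 5*(-1/3 - 5) = 5*(-16/3) = -80/3 ≈ -26.667)
Y*(21 + w(E(1, 5), 0)) = -80*(21 + 20)/3 = -80/3*41 = -3280/3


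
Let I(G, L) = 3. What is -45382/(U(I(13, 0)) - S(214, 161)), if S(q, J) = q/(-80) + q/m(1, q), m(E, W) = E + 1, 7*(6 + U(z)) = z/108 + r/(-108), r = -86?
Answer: 343087920/833167 ≈ 411.79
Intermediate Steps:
U(z) = -2225/378 + z/756 (U(z) = -6 + (z/108 - 86/(-108))/7 = -6 + (z*(1/108) - 86*(-1/108))/7 = -6 + (z/108 + 43/54)/7 = -6 + (43/54 + z/108)/7 = -6 + (43/378 + z/756) = -2225/378 + z/756)
m(E, W) = 1 + E
S(q, J) = 39*q/80 (S(q, J) = q/(-80) + q/(1 + 1) = q*(-1/80) + q/2 = -q/80 + q*(1/2) = -q/80 + q/2 = 39*q/80)
-45382/(U(I(13, 0)) - S(214, 161)) = -45382/((-2225/378 + (1/756)*3) - 39*214/80) = -45382/((-2225/378 + 1/252) - 1*4173/40) = -45382/(-4447/756 - 4173/40) = -45382/(-833167/7560) = -45382*(-7560/833167) = 343087920/833167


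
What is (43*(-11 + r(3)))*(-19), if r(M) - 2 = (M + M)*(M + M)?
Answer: -22059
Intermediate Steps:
r(M) = 2 + 4*M² (r(M) = 2 + (M + M)*(M + M) = 2 + (2*M)*(2*M) = 2 + 4*M²)
(43*(-11 + r(3)))*(-19) = (43*(-11 + (2 + 4*3²)))*(-19) = (43*(-11 + (2 + 4*9)))*(-19) = (43*(-11 + (2 + 36)))*(-19) = (43*(-11 + 38))*(-19) = (43*27)*(-19) = 1161*(-19) = -22059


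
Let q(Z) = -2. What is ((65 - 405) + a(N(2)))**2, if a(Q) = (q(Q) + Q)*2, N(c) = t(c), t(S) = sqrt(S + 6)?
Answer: 118368 - 2752*sqrt(2) ≈ 1.1448e+5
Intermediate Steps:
t(S) = sqrt(6 + S)
N(c) = sqrt(6 + c)
a(Q) = -4 + 2*Q (a(Q) = (-2 + Q)*2 = -4 + 2*Q)
((65 - 405) + a(N(2)))**2 = ((65 - 405) + (-4 + 2*sqrt(6 + 2)))**2 = (-340 + (-4 + 2*sqrt(8)))**2 = (-340 + (-4 + 2*(2*sqrt(2))))**2 = (-340 + (-4 + 4*sqrt(2)))**2 = (-344 + 4*sqrt(2))**2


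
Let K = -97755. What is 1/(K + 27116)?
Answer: -1/70639 ≈ -1.4156e-5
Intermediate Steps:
1/(K + 27116) = 1/(-97755 + 27116) = 1/(-70639) = -1/70639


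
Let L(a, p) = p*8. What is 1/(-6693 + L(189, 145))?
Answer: -1/5533 ≈ -0.00018073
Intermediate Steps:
L(a, p) = 8*p
1/(-6693 + L(189, 145)) = 1/(-6693 + 8*145) = 1/(-6693 + 1160) = 1/(-5533) = -1/5533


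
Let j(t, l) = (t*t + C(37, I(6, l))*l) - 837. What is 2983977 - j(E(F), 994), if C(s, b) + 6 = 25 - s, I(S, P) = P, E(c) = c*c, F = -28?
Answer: 2388050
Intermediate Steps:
E(c) = c²
C(s, b) = 19 - s (C(s, b) = -6 + (25 - s) = 19 - s)
j(t, l) = -837 + t² - 18*l (j(t, l) = (t*t + (19 - 1*37)*l) - 837 = (t² + (19 - 37)*l) - 837 = (t² - 18*l) - 837 = -837 + t² - 18*l)
2983977 - j(E(F), 994) = 2983977 - (-837 + ((-28)²)² - 18*994) = 2983977 - (-837 + 784² - 17892) = 2983977 - (-837 + 614656 - 17892) = 2983977 - 1*595927 = 2983977 - 595927 = 2388050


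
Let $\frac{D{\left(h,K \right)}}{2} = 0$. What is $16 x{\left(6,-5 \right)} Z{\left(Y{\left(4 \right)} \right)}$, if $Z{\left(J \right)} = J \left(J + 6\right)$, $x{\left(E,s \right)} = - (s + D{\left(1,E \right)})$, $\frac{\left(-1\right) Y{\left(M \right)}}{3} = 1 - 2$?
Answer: $2160$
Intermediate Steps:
$D{\left(h,K \right)} = 0$ ($D{\left(h,K \right)} = 2 \cdot 0 = 0$)
$Y{\left(M \right)} = 3$ ($Y{\left(M \right)} = - 3 \left(1 - 2\right) = \left(-3\right) \left(-1\right) = 3$)
$x{\left(E,s \right)} = - s$ ($x{\left(E,s \right)} = - (s + 0) = - s$)
$Z{\left(J \right)} = J \left(6 + J\right)$
$16 x{\left(6,-5 \right)} Z{\left(Y{\left(4 \right)} \right)} = 16 \left(\left(-1\right) \left(-5\right)\right) 3 \left(6 + 3\right) = 16 \cdot 5 \cdot 3 \cdot 9 = 80 \cdot 27 = 2160$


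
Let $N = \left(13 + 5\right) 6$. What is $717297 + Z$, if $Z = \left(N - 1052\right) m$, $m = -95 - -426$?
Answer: $404833$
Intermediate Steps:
$m = 331$ ($m = -95 + 426 = 331$)
$N = 108$ ($N = 18 \cdot 6 = 108$)
$Z = -312464$ ($Z = \left(108 - 1052\right) 331 = \left(-944\right) 331 = -312464$)
$717297 + Z = 717297 - 312464 = 404833$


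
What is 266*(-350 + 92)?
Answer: -68628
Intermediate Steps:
266*(-350 + 92) = 266*(-258) = -68628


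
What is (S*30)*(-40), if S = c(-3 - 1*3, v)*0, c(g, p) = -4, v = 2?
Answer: 0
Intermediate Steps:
S = 0 (S = -4*0 = 0)
(S*30)*(-40) = (0*30)*(-40) = 0*(-40) = 0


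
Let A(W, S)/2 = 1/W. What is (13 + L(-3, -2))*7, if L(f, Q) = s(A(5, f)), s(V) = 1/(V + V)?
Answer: 399/4 ≈ 99.750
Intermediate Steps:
A(W, S) = 2/W
s(V) = 1/(2*V)
L(f, Q) = 5/4 (L(f, Q) = 1/(2*((2/5))) = 1/(2*((2*(⅕)))) = 1/(2*(⅖)) = (½)*(5/2) = 5/4)
(13 + L(-3, -2))*7 = (13 + 5/4)*7 = (57/4)*7 = 399/4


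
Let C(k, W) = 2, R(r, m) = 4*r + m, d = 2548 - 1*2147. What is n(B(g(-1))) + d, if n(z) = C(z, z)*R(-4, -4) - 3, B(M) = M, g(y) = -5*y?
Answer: 358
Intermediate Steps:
d = 401 (d = 2548 - 2147 = 401)
R(r, m) = m + 4*r
n(z) = -43 (n(z) = 2*(-4 + 4*(-4)) - 3 = 2*(-4 - 16) - 3 = 2*(-20) - 3 = -40 - 3 = -43)
n(B(g(-1))) + d = -43 + 401 = 358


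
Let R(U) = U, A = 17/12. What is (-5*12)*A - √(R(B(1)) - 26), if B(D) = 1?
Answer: -85 - 5*I ≈ -85.0 - 5.0*I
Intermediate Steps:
A = 17/12 (A = 17*(1/12) = 17/12 ≈ 1.4167)
(-5*12)*A - √(R(B(1)) - 26) = -5*12*(17/12) - √(1 - 26) = -60*17/12 - √(-25) = -85 - 5*I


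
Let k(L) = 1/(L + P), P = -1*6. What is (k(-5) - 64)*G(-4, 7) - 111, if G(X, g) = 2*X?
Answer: 4419/11 ≈ 401.73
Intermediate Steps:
P = -6
k(L) = 1/(-6 + L) (k(L) = 1/(L - 6) = 1/(-6 + L))
(k(-5) - 64)*G(-4, 7) - 111 = (1/(-6 - 5) - 64)*(2*(-4)) - 111 = (1/(-11) - 64)*(-8) - 111 = (-1/11 - 64)*(-8) - 111 = -705/11*(-8) - 111 = 5640/11 - 111 = 4419/11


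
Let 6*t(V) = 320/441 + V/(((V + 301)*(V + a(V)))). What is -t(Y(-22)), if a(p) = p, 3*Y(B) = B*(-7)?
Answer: -96829/799092 ≈ -0.12117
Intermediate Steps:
Y(B) = -7*B/3 (Y(B) = (B*(-7))/3 = (-7*B)/3 = -7*B/3)
t(V) = 160/1323 + 1/(12*(301 + V)) (t(V) = (320/441 + V/(((V + 301)*(V + V))))/6 = (320*(1/441) + V/(((301 + V)*(2*V))))/6 = (320/441 + V/((2*V*(301 + V))))/6 = (320/441 + V*(1/(2*V*(301 + V))))/6 = (320/441 + 1/(2*(301 + V)))/6 = 160/1323 + 1/(12*(301 + V)))
-t(Y(-22)) = -(193081 + 640*(-7/3*(-22)))/(5292*(301 - 7/3*(-22))) = -(193081 + 640*(154/3))/(5292*(301 + 154/3)) = -(193081 + 98560/3)/(5292*1057/3) = -3*677803/(5292*1057*3) = -1*96829/799092 = -96829/799092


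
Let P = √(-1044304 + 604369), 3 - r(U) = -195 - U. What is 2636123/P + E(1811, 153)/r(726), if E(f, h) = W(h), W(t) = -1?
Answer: -1/924 - 2636123*I*√439935/439935 ≈ -0.0010823 - 3974.4*I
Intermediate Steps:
E(f, h) = -1
r(U) = 198 + U (r(U) = 3 - (-195 - U) = 3 + (195 + U) = 198 + U)
P = I*√439935 (P = √(-439935) = I*√439935 ≈ 663.28*I)
2636123/P + E(1811, 153)/r(726) = 2636123/((I*√439935)) - 1/(198 + 726) = 2636123*(-I*√439935/439935) - 1/924 = -2636123*I*√439935/439935 - 1*1/924 = -2636123*I*√439935/439935 - 1/924 = -1/924 - 2636123*I*√439935/439935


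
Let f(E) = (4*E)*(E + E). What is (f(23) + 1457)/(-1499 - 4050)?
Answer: -5689/5549 ≈ -1.0252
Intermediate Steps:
f(E) = 8*E² (f(E) = (4*E)*(2*E) = 8*E²)
(f(23) + 1457)/(-1499 - 4050) = (8*23² + 1457)/(-1499 - 4050) = (8*529 + 1457)/(-5549) = (4232 + 1457)*(-1/5549) = 5689*(-1/5549) = -5689/5549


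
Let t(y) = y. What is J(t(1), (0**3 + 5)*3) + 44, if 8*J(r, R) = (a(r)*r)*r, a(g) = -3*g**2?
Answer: 349/8 ≈ 43.625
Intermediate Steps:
J(r, R) = -3*r**4/8 (J(r, R) = (((-3*r**2)*r)*r)/8 = ((-3*r**3)*r)/8 = (-3*r**4)/8 = -3*r**4/8)
J(t(1), (0**3 + 5)*3) + 44 = -3/8*1**4 + 44 = -3/8*1 + 44 = -3/8 + 44 = 349/8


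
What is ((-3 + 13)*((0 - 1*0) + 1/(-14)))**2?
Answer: 25/49 ≈ 0.51020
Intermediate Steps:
((-3 + 13)*((0 - 1*0) + 1/(-14)))**2 = (10*((0 + 0) + 1*(-1/14)))**2 = (10*(0 - 1/14))**2 = (10*(-1/14))**2 = (-5/7)**2 = 25/49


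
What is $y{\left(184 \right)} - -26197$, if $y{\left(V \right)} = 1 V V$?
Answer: $60053$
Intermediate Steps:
$y{\left(V \right)} = V^{2}$ ($y{\left(V \right)} = V V = V^{2}$)
$y{\left(184 \right)} - -26197 = 184^{2} - -26197 = 33856 + 26197 = 60053$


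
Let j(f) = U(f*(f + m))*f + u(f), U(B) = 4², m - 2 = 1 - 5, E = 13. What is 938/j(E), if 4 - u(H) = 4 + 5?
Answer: 134/29 ≈ 4.6207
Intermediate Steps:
m = -2 (m = 2 + (1 - 5) = 2 - 4 = -2)
U(B) = 16
u(H) = -5 (u(H) = 4 - (4 + 5) = 4 - 1*9 = 4 - 9 = -5)
j(f) = -5 + 16*f (j(f) = 16*f - 5 = -5 + 16*f)
938/j(E) = 938/(-5 + 16*13) = 938/(-5 + 208) = 938/203 = 938*(1/203) = 134/29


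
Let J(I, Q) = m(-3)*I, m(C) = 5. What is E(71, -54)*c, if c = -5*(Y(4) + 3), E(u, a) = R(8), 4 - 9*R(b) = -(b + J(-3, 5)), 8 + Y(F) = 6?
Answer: 5/3 ≈ 1.6667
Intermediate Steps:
J(I, Q) = 5*I
Y(F) = -2 (Y(F) = -8 + 6 = -2)
R(b) = -11/9 + b/9 (R(b) = 4/9 - (-1)*(b + 5*(-3))/9 = 4/9 - (-1)*(b - 15)/9 = 4/9 - (-1)*(-15 + b)/9 = 4/9 - (15 - b)/9 = 4/9 + (-5/3 + b/9) = -11/9 + b/9)
E(u, a) = -⅓ (E(u, a) = -11/9 + (⅑)*8 = -11/9 + 8/9 = -⅓)
c = -5 (c = -5*(-2 + 3) = -5*1 = -5)
E(71, -54)*c = -⅓*(-5) = 5/3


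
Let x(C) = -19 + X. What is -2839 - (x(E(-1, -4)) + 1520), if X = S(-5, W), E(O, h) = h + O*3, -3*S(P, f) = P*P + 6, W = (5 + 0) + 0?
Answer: -12989/3 ≈ -4329.7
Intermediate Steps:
W = 5 (W = 5 + 0 = 5)
S(P, f) = -2 - P²/3 (S(P, f) = -(P*P + 6)/3 = -(P² + 6)/3 = -(6 + P²)/3 = -2 - P²/3)
E(O, h) = h + 3*O
X = -31/3 (X = -2 - ⅓*(-5)² = -2 - ⅓*25 = -2 - 25/3 = -31/3 ≈ -10.333)
x(C) = -88/3 (x(C) = -19 - 31/3 = -88/3)
-2839 - (x(E(-1, -4)) + 1520) = -2839 - (-88/3 + 1520) = -2839 - 1*4472/3 = -2839 - 4472/3 = -12989/3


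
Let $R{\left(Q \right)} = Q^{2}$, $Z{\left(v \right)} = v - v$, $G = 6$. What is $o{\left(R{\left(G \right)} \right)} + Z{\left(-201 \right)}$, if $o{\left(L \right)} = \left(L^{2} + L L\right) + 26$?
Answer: $2618$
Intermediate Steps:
$Z{\left(v \right)} = 0$
$o{\left(L \right)} = 26 + 2 L^{2}$ ($o{\left(L \right)} = \left(L^{2} + L^{2}\right) + 26 = 2 L^{2} + 26 = 26 + 2 L^{2}$)
$o{\left(R{\left(G \right)} \right)} + Z{\left(-201 \right)} = \left(26 + 2 \left(6^{2}\right)^{2}\right) + 0 = \left(26 + 2 \cdot 36^{2}\right) + 0 = \left(26 + 2 \cdot 1296\right) + 0 = \left(26 + 2592\right) + 0 = 2618 + 0 = 2618$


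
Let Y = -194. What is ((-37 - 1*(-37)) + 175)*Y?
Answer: -33950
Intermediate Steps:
((-37 - 1*(-37)) + 175)*Y = ((-37 - 1*(-37)) + 175)*(-194) = ((-37 + 37) + 175)*(-194) = (0 + 175)*(-194) = 175*(-194) = -33950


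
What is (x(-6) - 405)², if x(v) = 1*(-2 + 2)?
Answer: 164025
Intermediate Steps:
x(v) = 0 (x(v) = 1*0 = 0)
(x(-6) - 405)² = (0 - 405)² = (-405)² = 164025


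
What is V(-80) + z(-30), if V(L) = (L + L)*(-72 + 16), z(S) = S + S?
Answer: 8900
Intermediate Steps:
z(S) = 2*S
V(L) = -112*L (V(L) = (2*L)*(-56) = -112*L)
V(-80) + z(-30) = -112*(-80) + 2*(-30) = 8960 - 60 = 8900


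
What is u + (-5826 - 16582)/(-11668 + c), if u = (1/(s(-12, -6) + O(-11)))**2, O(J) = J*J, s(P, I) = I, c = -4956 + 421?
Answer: 296362003/214284675 ≈ 1.3830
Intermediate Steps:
c = -4535
O(J) = J**2
u = 1/13225 (u = (1/(-6 + (-11)**2))**2 = (1/(-6 + 121))**2 = (1/115)**2 = 1/13225 ≈ 7.5614e-5)
u + (-5826 - 16582)/(-11668 + c) = 1/13225 + (-5826 - 16582)/(-11668 - 4535) = 1/13225 - 22408/(-16203) = 1/13225 - 22408*(-1/16203) = 1/13225 + 22408/16203 = 296362003/214284675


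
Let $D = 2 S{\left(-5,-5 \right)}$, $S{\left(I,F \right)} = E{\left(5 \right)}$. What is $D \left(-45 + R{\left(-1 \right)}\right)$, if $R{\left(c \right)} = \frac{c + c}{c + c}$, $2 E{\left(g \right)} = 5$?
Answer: $-220$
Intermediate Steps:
$E{\left(g \right)} = \frac{5}{2}$ ($E{\left(g \right)} = \frac{1}{2} \cdot 5 = \frac{5}{2}$)
$S{\left(I,F \right)} = \frac{5}{2}$
$R{\left(c \right)} = 1$ ($R{\left(c \right)} = \frac{2 c}{2 c} = 2 c \frac{1}{2 c} = 1$)
$D = 5$ ($D = 2 \cdot \frac{5}{2} = 5$)
$D \left(-45 + R{\left(-1 \right)}\right) = 5 \left(-45 + 1\right) = 5 \left(-44\right) = -220$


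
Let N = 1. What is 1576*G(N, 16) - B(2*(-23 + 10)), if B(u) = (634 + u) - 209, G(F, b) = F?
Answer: 1177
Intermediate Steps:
B(u) = 425 + u
1576*G(N, 16) - B(2*(-23 + 10)) = 1576*1 - (425 + 2*(-23 + 10)) = 1576 - (425 + 2*(-13)) = 1576 - (425 - 26) = 1576 - 1*399 = 1576 - 399 = 1177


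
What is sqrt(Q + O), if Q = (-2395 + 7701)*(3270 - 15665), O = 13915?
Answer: 3*I*sqrt(7305995) ≈ 8108.9*I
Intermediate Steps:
Q = -65767870 (Q = 5306*(-12395) = -65767870)
sqrt(Q + O) = sqrt(-65767870 + 13915) = sqrt(-65753955) = 3*I*sqrt(7305995)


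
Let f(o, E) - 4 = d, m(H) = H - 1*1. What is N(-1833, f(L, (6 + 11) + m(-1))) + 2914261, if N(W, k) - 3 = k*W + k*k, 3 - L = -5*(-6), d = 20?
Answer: 2870848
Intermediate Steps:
m(H) = -1 + H (m(H) = H - 1 = -1 + H)
L = -27 (L = 3 - (-5)*(-6) = 3 - 1*30 = 3 - 30 = -27)
f(o, E) = 24 (f(o, E) = 4 + 20 = 24)
N(W, k) = 3 + k² + W*k (N(W, k) = 3 + (k*W + k*k) = 3 + (W*k + k²) = 3 + (k² + W*k) = 3 + k² + W*k)
N(-1833, f(L, (6 + 11) + m(-1))) + 2914261 = (3 + 24² - 1833*24) + 2914261 = (3 + 576 - 43992) + 2914261 = -43413 + 2914261 = 2870848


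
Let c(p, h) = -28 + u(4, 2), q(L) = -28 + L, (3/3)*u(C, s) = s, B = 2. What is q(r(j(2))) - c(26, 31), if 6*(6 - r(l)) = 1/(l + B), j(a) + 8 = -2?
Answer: 193/48 ≈ 4.0208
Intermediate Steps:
j(a) = -10 (j(a) = -8 - 2 = -10)
u(C, s) = s
r(l) = 6 - 1/(6*(2 + l)) (r(l) = 6 - 1/(6*(l + 2)) = 6 - 1/(6*(2 + l)))
c(p, h) = -26 (c(p, h) = -28 + 2 = -26)
q(r(j(2))) - c(26, 31) = (-28 + (71 + 36*(-10))/(6*(2 - 10))) - 1*(-26) = (-28 + (1/6)*(71 - 360)/(-8)) + 26 = (-28 + (1/6)*(-1/8)*(-289)) + 26 = (-28 + 289/48) + 26 = -1055/48 + 26 = 193/48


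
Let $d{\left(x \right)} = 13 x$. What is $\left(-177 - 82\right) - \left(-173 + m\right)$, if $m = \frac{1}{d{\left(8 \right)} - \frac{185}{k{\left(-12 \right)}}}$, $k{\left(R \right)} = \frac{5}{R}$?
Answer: $- \frac{47129}{548} \approx -86.002$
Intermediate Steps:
$m = \frac{1}{548}$ ($m = \frac{1}{13 \cdot 8 - \frac{185}{5 \frac{1}{-12}}} = \frac{1}{104 - \frac{185}{5 \left(- \frac{1}{12}\right)}} = \frac{1}{104 - \frac{185}{- \frac{5}{12}}} = \frac{1}{104 - -444} = \frac{1}{104 + 444} = \frac{1}{548} \approx 0.0018248$)
$\left(-177 - 82\right) - \left(-173 + m\right) = \left(-177 - 82\right) + \left(173 - \frac{1}{548}\right) = -259 + \frac{94803}{548} = - \frac{47129}{548}$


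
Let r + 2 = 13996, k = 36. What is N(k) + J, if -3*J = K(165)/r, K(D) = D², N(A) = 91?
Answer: 1264379/13994 ≈ 90.352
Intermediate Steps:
r = 13994 (r = -2 + 13996 = 13994)
J = -9075/13994 (J = -165²/(3*13994) = -9075/13994 ≈ -0.64849)
N(k) + J = 91 - 9075/13994 = 1264379/13994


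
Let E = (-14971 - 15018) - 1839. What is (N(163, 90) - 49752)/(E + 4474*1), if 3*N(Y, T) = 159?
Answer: 49699/27354 ≈ 1.8169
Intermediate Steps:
N(Y, T) = 53 (N(Y, T) = (⅓)*159 = 53)
E = -31828 (E = -29989 - 1839 = -31828)
(N(163, 90) - 49752)/(E + 4474*1) = (53 - 49752)/(-31828 + 4474*1) = -49699/(-31828 + 4474) = -49699/(-27354) = -49699*(-1/27354) = 49699/27354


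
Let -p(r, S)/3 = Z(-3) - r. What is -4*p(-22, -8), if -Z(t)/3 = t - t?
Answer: 264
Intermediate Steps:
Z(t) = 0 (Z(t) = -3*(t - t) = -3*0 = 0)
p(r, S) = 3*r (p(r, S) = -3*(0 - r) = -(-3)*r = 3*r)
-4*p(-22, -8) = -12*(-22) = -4*(-66) = 264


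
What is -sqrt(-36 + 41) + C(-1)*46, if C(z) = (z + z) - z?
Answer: -46 - sqrt(5) ≈ -48.236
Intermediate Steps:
C(z) = z (C(z) = 2*z - z = z)
-sqrt(-36 + 41) + C(-1)*46 = -sqrt(-36 + 41) - 1*46 = -sqrt(5) - 46 = -46 - sqrt(5)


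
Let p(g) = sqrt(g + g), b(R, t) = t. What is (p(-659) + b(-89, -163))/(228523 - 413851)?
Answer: 163/185328 - I*sqrt(1318)/185328 ≈ 0.00087952 - 0.00019589*I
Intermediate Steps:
p(g) = sqrt(2)*sqrt(g) (p(g) = sqrt(2*g) = sqrt(2)*sqrt(g))
(p(-659) + b(-89, -163))/(228523 - 413851) = (sqrt(2)*sqrt(-659) - 163)/(228523 - 413851) = (sqrt(2)*(I*sqrt(659)) - 163)/(-185328) = (I*sqrt(1318) - 163)*(-1/185328) = (-163 + I*sqrt(1318))*(-1/185328) = 163/185328 - I*sqrt(1318)/185328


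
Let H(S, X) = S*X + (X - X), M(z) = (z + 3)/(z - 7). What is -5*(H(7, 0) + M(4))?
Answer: 35/3 ≈ 11.667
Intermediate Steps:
M(z) = (3 + z)/(-7 + z)
H(S, X) = S*X (H(S, X) = S*X + 0 = S*X)
-5*(H(7, 0) + M(4)) = -5*(7*0 + (3 + 4)/(-7 + 4)) = -5*(0 + 7/(-3)) = -5*(0 - 1/3*7) = -5*(0 - 7/3) = -5*(-7/3) = 35/3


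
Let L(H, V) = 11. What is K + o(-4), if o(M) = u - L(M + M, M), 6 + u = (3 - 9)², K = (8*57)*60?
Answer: 27379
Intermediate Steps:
K = 27360 (K = 456*60 = 27360)
u = 30 (u = -6 + (3 - 9)² = -6 + (-6)² = -6 + 36 = 30)
o(M) = 19 (o(M) = 30 - 1*11 = 30 - 11 = 19)
K + o(-4) = 27360 + 19 = 27379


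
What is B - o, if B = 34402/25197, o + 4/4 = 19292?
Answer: -486040925/25197 ≈ -19290.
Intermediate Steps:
o = 19291 (o = -1 + 19292 = 19291)
B = 34402/25197 (B = 34402*(1/25197) = 34402/25197 ≈ 1.3653)
B - o = 34402/25197 - 1*19291 = 34402/25197 - 19291 = -486040925/25197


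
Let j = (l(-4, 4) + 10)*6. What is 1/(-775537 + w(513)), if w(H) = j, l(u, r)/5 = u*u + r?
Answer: -1/774877 ≈ -1.2905e-6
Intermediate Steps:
l(u, r) = 5*r + 5*u² (l(u, r) = 5*(u*u + r) = 5*(u² + r) = 5*(r + u²) = 5*r + 5*u²)
j = 660 (j = ((5*4 + 5*(-4)²) + 10)*6 = ((20 + 5*16) + 10)*6 = ((20 + 80) + 10)*6 = (100 + 10)*6 = 110*6 = 660)
w(H) = 660
1/(-775537 + w(513)) = 1/(-775537 + 660) = 1/(-774877) = -1/774877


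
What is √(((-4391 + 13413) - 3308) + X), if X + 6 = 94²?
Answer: 12*√101 ≈ 120.60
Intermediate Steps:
X = 8830 (X = -6 + 94² = -6 + 8836 = 8830)
√(((-4391 + 13413) - 3308) + X) = √(((-4391 + 13413) - 3308) + 8830) = √((9022 - 3308) + 8830) = √(5714 + 8830) = √14544 = 12*√101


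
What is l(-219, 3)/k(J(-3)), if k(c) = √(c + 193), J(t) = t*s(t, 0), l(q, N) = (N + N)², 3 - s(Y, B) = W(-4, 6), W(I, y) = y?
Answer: 18*√202/101 ≈ 2.5330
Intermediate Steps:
s(Y, B) = -3 (s(Y, B) = 3 - 1*6 = 3 - 6 = -3)
l(q, N) = 4*N² (l(q, N) = (2*N)² = 4*N²)
J(t) = -3*t (J(t) = t*(-3) = -3*t)
k(c) = √(193 + c)
l(-219, 3)/k(J(-3)) = (4*3²)/(√(193 - 3*(-3))) = (4*9)/(√(193 + 9)) = 36/(√202) = 36*(√202/202) = 18*√202/101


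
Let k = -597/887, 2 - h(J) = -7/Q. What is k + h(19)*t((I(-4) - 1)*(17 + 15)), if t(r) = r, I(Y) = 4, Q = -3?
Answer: -28981/887 ≈ -32.673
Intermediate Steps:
h(J) = -1/3 (h(J) = 2 - (-7)/(-3) = 2 - (-7)*(-1)/3 = 2 - 1*7/3 = 2 - 7/3 = -1/3)
k = -597/887 (k = -597*1/887 = -597/887 ≈ -0.67306)
k + h(19)*t((I(-4) - 1)*(17 + 15)) = -597/887 - (4 - 1)*(17 + 15)/3 = -597/887 - 32 = -28981/887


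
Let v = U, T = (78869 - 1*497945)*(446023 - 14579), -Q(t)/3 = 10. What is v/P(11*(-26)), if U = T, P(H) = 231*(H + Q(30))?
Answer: 2152474116/869 ≈ 2.4770e+6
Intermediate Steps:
Q(t) = -30 (Q(t) = -3*10 = -30)
P(H) = -6930 + 231*H (P(H) = 231*(H - 30) = 231*(-30 + H) = -6930 + 231*H)
T = -180807825744 (T = (78869 - 497945)*431444 = -419076*431444 = -180807825744)
U = -180807825744
v = -180807825744
v/P(11*(-26)) = -180807825744/(-6930 + 231*(11*(-26))) = -180807825744/(-6930 + 231*(-286)) = -180807825744/(-6930 - 66066) = -180807825744/(-72996) = -180807825744*(-1/72996) = 2152474116/869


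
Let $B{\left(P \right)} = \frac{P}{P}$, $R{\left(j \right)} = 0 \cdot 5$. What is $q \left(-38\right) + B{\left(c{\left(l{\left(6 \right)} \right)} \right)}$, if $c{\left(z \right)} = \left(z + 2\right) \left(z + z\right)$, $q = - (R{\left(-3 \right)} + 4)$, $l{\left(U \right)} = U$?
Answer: $153$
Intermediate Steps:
$R{\left(j \right)} = 0$
$q = -4$ ($q = - (0 + 4) = \left(-1\right) 4 = -4$)
$c{\left(z \right)} = 2 z \left(2 + z\right)$ ($c{\left(z \right)} = \left(2 + z\right) 2 z = 2 z \left(2 + z\right)$)
$B{\left(P \right)} = 1$
$q \left(-38\right) + B{\left(c{\left(l{\left(6 \right)} \right)} \right)} = \left(-4\right) \left(-38\right) + 1 = 152 + 1 = 153$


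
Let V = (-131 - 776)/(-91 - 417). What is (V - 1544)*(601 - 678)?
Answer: 60325265/508 ≈ 1.1875e+5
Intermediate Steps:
V = 907/508 (V = -907/(-508) = -907*(-1/508) = 907/508 ≈ 1.7854)
(V - 1544)*(601 - 678) = (907/508 - 1544)*(601 - 678) = -783445/508*(-77) = 60325265/508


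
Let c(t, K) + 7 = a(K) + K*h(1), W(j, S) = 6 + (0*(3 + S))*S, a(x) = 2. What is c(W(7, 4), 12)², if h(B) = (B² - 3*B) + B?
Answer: 289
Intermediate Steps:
h(B) = B² - 2*B
W(j, S) = 6 (W(j, S) = 6 + 0*S = 6 + 0 = 6)
c(t, K) = -5 - K (c(t, K) = -7 + (2 + K*(1*(-2 + 1))) = -7 + (2 + K*(1*(-1))) = -7 + (2 + K*(-1)) = -7 + (2 - K) = -5 - K)
c(W(7, 4), 12)² = (-5 - 1*12)² = (-5 - 12)² = (-17)² = 289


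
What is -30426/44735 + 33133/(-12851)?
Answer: -1873209281/574889485 ≈ -3.2584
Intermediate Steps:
-30426/44735 + 33133/(-12851) = -30426*1/44735 + 33133*(-1/12851) = -30426/44735 - 33133/12851 = -1873209281/574889485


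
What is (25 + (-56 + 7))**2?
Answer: 576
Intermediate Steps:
(25 + (-56 + 7))**2 = (25 - 49)**2 = (-24)**2 = 576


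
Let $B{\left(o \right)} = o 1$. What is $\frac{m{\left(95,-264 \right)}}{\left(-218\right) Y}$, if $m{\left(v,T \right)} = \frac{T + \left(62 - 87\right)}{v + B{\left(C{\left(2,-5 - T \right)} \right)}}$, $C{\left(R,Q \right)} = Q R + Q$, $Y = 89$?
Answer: $\frac{289}{16918544} \approx 1.7082 \cdot 10^{-5}$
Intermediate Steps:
$C{\left(R,Q \right)} = Q + Q R$
$B{\left(o \right)} = o$
$m{\left(v,T \right)} = \frac{-25 + T}{-15 + v - 3 T}$ ($m{\left(v,T \right)} = \frac{T + \left(62 - 87\right)}{v + \left(-5 - T\right) \left(1 + 2\right)} = \frac{T - 25}{v + \left(-5 - T\right) 3} = \frac{-25 + T}{v - \left(15 + 3 T\right)} = \frac{-25 + T}{-15 + v - 3 T}$)
$\frac{m{\left(95,-264 \right)}}{\left(-218\right) Y} = \frac{\frac{1}{-15 + 95 - -792} \left(-25 - 264\right)}{\left(-218\right) 89} = \frac{\frac{1}{-15 + 95 + 792} \left(-289\right)}{-19402} = \frac{1}{872} \left(-289\right) \left(- \frac{1}{19402}\right) = \left(- \frac{289}{872}\right) \left(- \frac{1}{19402}\right) = \frac{289}{16918544}$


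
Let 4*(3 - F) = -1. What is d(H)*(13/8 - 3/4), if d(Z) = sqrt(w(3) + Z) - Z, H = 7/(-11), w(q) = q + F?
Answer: 49/88 + 7*sqrt(2717)/176 ≈ 2.6300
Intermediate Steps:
F = 13/4 (F = 3 - 1/4*(-1) = 3 + 1/4 = 13/4 ≈ 3.2500)
w(q) = 13/4 + q (w(q) = q + 13/4 = 13/4 + q)
H = -7/11 (H = 7*(-1/11) = -7/11 ≈ -0.63636)
d(Z) = sqrt(25/4 + Z) - Z (d(Z) = sqrt((13/4 + 3) + Z) - Z = sqrt(25/4 + Z) - Z)
d(H)*(13/8 - 3/4) = (sqrt(25 + 4*(-7/11))/2 - 1*(-7/11))*(13/8 - 3/4) = (sqrt(25 - 28/11)/2 + 7/11)*(13*(1/8) - 3*1/4) = (sqrt(247/11)/2 + 7/11)*(13/8 - 3/4) = ((sqrt(2717)/11)/2 + 7/11)*(7/8) = (sqrt(2717)/22 + 7/11)*(7/8) = (7/11 + sqrt(2717)/22)*(7/8) = 49/88 + 7*sqrt(2717)/176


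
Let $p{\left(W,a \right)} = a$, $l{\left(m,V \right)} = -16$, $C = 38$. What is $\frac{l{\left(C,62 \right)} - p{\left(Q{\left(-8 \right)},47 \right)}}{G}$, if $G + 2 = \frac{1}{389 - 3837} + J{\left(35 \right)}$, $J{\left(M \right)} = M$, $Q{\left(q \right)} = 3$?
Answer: $- \frac{217224}{113783} \approx -1.9091$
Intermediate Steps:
$G = \frac{113783}{3448}$ ($G = -2 + \left(\frac{1}{389 - 3837} + 35\right) = -2 + \left(\frac{1}{-3448} + 35\right) = -2 + \left(- \frac{1}{3448} + 35\right) = -2 + \frac{120679}{3448} = \frac{113783}{3448} \approx 33.0$)
$\frac{l{\left(C,62 \right)} - p{\left(Q{\left(-8 \right)},47 \right)}}{G} = \frac{-16 - 47}{\frac{113783}{3448}} = \left(-16 - 47\right) \frac{3448}{113783} = \left(-63\right) \frac{3448}{113783} = - \frac{217224}{113783}$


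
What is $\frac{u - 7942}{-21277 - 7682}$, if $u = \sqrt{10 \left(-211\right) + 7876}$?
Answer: $\frac{7942}{28959} - \frac{31 \sqrt{6}}{28959} \approx 0.27163$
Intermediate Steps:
$u = 31 \sqrt{6}$ ($u = \sqrt{-2110 + 7876} = \sqrt{5766} = 31 \sqrt{6} \approx 75.934$)
$\frac{u - 7942}{-21277 - 7682} = \frac{31 \sqrt{6} - 7942}{-21277 - 7682} = \frac{-7942 + 31 \sqrt{6}}{-28959} = \left(-7942 + 31 \sqrt{6}\right) \left(- \frac{1}{28959}\right) = \frac{7942}{28959} - \frac{31 \sqrt{6}}{28959}$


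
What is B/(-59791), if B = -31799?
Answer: 31799/59791 ≈ 0.53184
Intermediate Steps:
B/(-59791) = -31799/(-59791) = -31799*(-1/59791) = 31799/59791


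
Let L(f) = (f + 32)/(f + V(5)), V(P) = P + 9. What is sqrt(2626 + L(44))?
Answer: 4*sqrt(138098)/29 ≈ 51.257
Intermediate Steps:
V(P) = 9 + P
L(f) = (32 + f)/(14 + f) (L(f) = (f + 32)/(f + (9 + 5)) = (32 + f)/(f + 14) = (32 + f)/(14 + f))
sqrt(2626 + L(44)) = sqrt(2626 + (32 + 44)/(14 + 44)) = sqrt(2626 + 76/58) = sqrt(2626 + (1/58)*76) = sqrt(2626 + 38/29) = sqrt(76192/29) = 4*sqrt(138098)/29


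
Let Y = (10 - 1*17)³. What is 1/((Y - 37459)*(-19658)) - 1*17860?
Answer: -13271975247759/743111716 ≈ -17860.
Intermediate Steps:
Y = -343 (Y = (10 - 17)³ = (-7)³ = -343)
1/((Y - 37459)*(-19658)) - 1*17860 = 1/(-343 - 37459*(-19658)) - 1*17860 = -1/19658/(-37802) - 17860 = -1/37802*(-1/19658) - 17860 = 1/743111716 - 17860 = -13271975247759/743111716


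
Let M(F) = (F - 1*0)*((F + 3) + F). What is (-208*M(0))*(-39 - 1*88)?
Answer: 0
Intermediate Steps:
M(F) = F*(3 + 2*F) (M(F) = (F + 0)*((3 + F) + F) = F*(3 + 2*F))
(-208*M(0))*(-39 - 1*88) = (-0*(3 + 2*0))*(-39 - 1*88) = (-0*(3 + 0))*(-39 - 88) = -0*3*(-127) = -208*0*(-127) = 0*(-127) = 0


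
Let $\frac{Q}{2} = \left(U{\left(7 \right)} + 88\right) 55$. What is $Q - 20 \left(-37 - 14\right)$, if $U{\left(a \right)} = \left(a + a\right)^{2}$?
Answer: $32260$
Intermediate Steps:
$U{\left(a \right)} = 4 a^{2}$ ($U{\left(a \right)} = \left(2 a\right)^{2} = 4 a^{2}$)
$Q = 31240$ ($Q = 2 \left(4 \cdot 7^{2} + 88\right) 55 = 2 \left(4 \cdot 49 + 88\right) 55 = 2 \left(196 + 88\right) 55 = 2 \cdot 284 \cdot 55 = 2 \cdot 15620 = 31240$)
$Q - 20 \left(-37 - 14\right) = 31240 - 20 \left(-37 - 14\right) = 31240 - -1020 = 31240 + 1020 = 32260$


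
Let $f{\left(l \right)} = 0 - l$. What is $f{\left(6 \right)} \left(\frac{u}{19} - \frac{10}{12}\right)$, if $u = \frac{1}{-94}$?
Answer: $\frac{4468}{893} \approx 5.0034$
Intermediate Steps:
$f{\left(l \right)} = - l$
$u = - \frac{1}{94} \approx -0.010638$
$f{\left(6 \right)} \left(\frac{u}{19} - \frac{10}{12}\right) = \left(-1\right) 6 \left(- \frac{1}{94 \cdot 19} - \frac{10}{12}\right) = - 6 \left(\left(- \frac{1}{94}\right) \frac{1}{19} - \frac{5}{6}\right) = - 6 \left(- \frac{1}{1786} - \frac{5}{6}\right) = \left(-6\right) \left(- \frac{2234}{2679}\right) = \frac{4468}{893}$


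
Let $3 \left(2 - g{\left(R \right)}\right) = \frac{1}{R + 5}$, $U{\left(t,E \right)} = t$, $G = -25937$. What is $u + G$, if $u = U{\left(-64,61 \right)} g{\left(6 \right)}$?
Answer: $- \frac{860081}{33} \approx -26063.0$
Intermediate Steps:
$g{\left(R \right)} = 2 - \frac{1}{3 \left(5 + R\right)}$ ($g{\left(R \right)} = 2 - \frac{1}{3 \left(R + 5\right)} = 2 - \frac{1}{3 \left(5 + R\right)}$)
$u = - \frac{4160}{33}$ ($u = - 64 \frac{29 + 6 \cdot 6}{3 \left(5 + 6\right)} = - 64 \frac{29 + 36}{3 \cdot 11} = - 64 \cdot \frac{1}{3} \cdot \frac{1}{11} \cdot 65 = \left(-64\right) \frac{65}{33} = - \frac{4160}{33} \approx -126.06$)
$u + G = - \frac{4160}{33} - 25937 = - \frac{860081}{33}$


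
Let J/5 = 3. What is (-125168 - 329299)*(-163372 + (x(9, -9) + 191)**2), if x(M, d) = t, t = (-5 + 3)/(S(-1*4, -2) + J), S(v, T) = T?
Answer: 750028110213/13 ≈ 5.7694e+10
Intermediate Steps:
J = 15 (J = 5*3 = 15)
t = -2/13 (t = (-5 + 3)/(-2 + 15) = -2/13 ≈ -0.15385)
x(M, d) = -2/13
(-125168 - 329299)*(-163372 + (x(9, -9) + 191)**2) = (-125168 - 329299)*(-163372 + (-2/13 + 191)**2) = -454467*(-163372 + (2481/13)**2) = -454467*(-163372 + 6155361/169) = -454467*(-21454507/169) = 750028110213/13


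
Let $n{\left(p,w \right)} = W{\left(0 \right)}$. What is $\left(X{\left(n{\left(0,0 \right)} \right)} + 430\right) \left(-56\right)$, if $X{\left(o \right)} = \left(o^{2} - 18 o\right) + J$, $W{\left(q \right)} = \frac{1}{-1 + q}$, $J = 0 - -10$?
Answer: $-25704$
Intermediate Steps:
$J = 10$ ($J = 0 + 10 = 10$)
$n{\left(p,w \right)} = -1$ ($n{\left(p,w \right)} = \frac{1}{-1 + 0} = \frac{1}{-1} = -1$)
$X{\left(o \right)} = 10 + o^{2} - 18 o$ ($X{\left(o \right)} = \left(o^{2} - 18 o\right) + 10 = 10 + o^{2} - 18 o$)
$\left(X{\left(n{\left(0,0 \right)} \right)} + 430\right) \left(-56\right) = \left(\left(10 + \left(-1\right)^{2} - -18\right) + 430\right) \left(-56\right) = \left(\left(10 + 1 + 18\right) + 430\right) \left(-56\right) = \left(29 + 430\right) \left(-56\right) = 459 \left(-56\right) = -25704$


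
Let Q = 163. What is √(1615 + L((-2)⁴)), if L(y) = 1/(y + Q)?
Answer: √51746394/179 ≈ 40.187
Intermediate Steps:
L(y) = 1/(163 + y) (L(y) = 1/(y + 163) = 1/(163 + y))
√(1615 + L((-2)⁴)) = √(1615 + 1/(163 + (-2)⁴)) = √(1615 + 1/(163 + 16)) = √(1615 + 1/179) = √(289086/179) = √51746394/179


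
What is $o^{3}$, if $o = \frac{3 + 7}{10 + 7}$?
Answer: $\frac{1000}{4913} \approx 0.20354$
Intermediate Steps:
$o = \frac{10}{17} \approx 0.58823$
$o^{3} = \left(\frac{10}{17}\right)^{3} = \frac{1000}{4913}$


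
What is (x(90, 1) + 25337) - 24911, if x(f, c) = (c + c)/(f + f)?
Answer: 38341/90 ≈ 426.01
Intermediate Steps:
x(f, c) = c/f (x(f, c) = (2*c)/((2*f)) = (2*c)*(1/(2*f)) = c/f)
(x(90, 1) + 25337) - 24911 = (1/90 + 25337) - 24911 = 2280331/90 - 24911 = 38341/90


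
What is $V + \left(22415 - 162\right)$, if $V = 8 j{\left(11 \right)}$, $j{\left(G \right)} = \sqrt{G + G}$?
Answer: $22253 + 8 \sqrt{22} \approx 22291.0$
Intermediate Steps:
$j{\left(G \right)} = \sqrt{2} \sqrt{G}$ ($j{\left(G \right)} = \sqrt{2 G} = \sqrt{2} \sqrt{G}$)
$V = 8 \sqrt{22}$ ($V = 8 \sqrt{2} \sqrt{11} = 8 \sqrt{22} \approx 37.523$)
$V + \left(22415 - 162\right) = 8 \sqrt{22} + \left(22415 - 162\right) = 8 \sqrt{22} + 22253 = 22253 + 8 \sqrt{22}$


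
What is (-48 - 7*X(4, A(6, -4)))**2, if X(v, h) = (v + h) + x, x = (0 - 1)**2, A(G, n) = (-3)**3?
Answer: 11236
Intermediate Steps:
A(G, n) = -27
x = 1 (x = (-1)**2 = 1)
X(v, h) = 1 + h + v (X(v, h) = (v + h) + 1 = (h + v) + 1 = 1 + h + v)
(-48 - 7*X(4, A(6, -4)))**2 = (-48 - 7*(1 - 27 + 4))**2 = (-48 - 7*(-22))**2 = (-48 + 154)**2 = 106**2 = 11236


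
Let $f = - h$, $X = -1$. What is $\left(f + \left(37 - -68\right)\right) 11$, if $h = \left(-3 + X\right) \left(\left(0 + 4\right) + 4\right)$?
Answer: $1507$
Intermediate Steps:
$h = -32$ ($h = \left(-3 - 1\right) \left(\left(0 + 4\right) + 4\right) = - 4 \left(4 + 4\right) = \left(-4\right) 8 = -32$)
$f = 32$ ($f = \left(-1\right) \left(-32\right) = 32$)
$\left(f + \left(37 - -68\right)\right) 11 = \left(32 + \left(37 - -68\right)\right) 11 = \left(32 + \left(37 + 68\right)\right) 11 = \left(32 + 105\right) 11 = 137 \cdot 11 = 1507$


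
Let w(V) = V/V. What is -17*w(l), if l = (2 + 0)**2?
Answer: -17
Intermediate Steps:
l = 4 (l = 2**2 = 4)
w(V) = 1
-17*w(l) = -17*1 = -17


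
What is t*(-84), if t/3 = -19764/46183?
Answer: 4980528/46183 ≈ 107.84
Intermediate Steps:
t = -59292/46183 (t = 3*(-19764/46183) = -59292/46183 ≈ -1.2838)
t*(-84) = -59292/46183*(-84) = 4980528/46183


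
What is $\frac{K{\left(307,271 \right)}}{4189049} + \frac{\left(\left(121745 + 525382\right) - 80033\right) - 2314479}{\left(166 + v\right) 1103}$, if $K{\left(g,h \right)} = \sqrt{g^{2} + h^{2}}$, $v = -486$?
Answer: $\frac{349477}{70592} + \frac{\sqrt{167690}}{4189049} \approx 4.9508$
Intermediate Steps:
$\frac{K{\left(307,271 \right)}}{4189049} + \frac{\left(\left(121745 + 525382\right) - 80033\right) - 2314479}{\left(166 + v\right) 1103} = \frac{\sqrt{307^{2} + 271^{2}}}{4189049} + \frac{\left(\left(121745 + 525382\right) - 80033\right) - 2314479}{\left(166 - 486\right) 1103} = \sqrt{94249 + 73441} \cdot \frac{1}{4189049} + \frac{\left(647127 - 80033\right) - 2314479}{\left(-320\right) 1103} = \sqrt{167690} \cdot \frac{1}{4189049} + \frac{567094 - 2314479}{-352960} = \frac{\sqrt{167690}}{4189049} - - \frac{349477}{70592} = \frac{\sqrt{167690}}{4189049} + \frac{349477}{70592} = \frac{349477}{70592} + \frac{\sqrt{167690}}{4189049}$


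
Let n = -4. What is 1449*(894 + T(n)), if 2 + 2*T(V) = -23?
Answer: 2554587/2 ≈ 1.2773e+6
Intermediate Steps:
T(V) = -25/2 (T(V) = -1 + (1/2)*(-23) = -1 - 23/2 = -25/2)
1449*(894 + T(n)) = 1449*(894 - 25/2) = 1449*(1763/2) = 2554587/2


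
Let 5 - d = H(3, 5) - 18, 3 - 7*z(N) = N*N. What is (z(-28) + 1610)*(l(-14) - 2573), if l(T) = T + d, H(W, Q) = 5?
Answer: -3849463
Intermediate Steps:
z(N) = 3/7 - N**2/7 (z(N) = 3/7 - N*N/7 = 3/7 - N**2/7)
d = 18 (d = 5 - (5 - 18) = 5 - 1*(-13) = 5 + 13 = 18)
l(T) = 18 + T (l(T) = T + 18 = 18 + T)
(z(-28) + 1610)*(l(-14) - 2573) = ((3/7 - 1/7*(-28)**2) + 1610)*((18 - 14) - 2573) = ((3/7 - 1/7*784) + 1610)*(4 - 2573) = ((3/7 - 112) + 1610)*(-2569) = (-781/7 + 1610)*(-2569) = (10489/7)*(-2569) = -3849463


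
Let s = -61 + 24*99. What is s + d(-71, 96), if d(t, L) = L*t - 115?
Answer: -4616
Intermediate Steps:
s = 2315 (s = -61 + 2376 = 2315)
d(t, L) = -115 + L*t
s + d(-71, 96) = 2315 + (-115 + 96*(-71)) = 2315 + (-115 - 6816) = 2315 - 6931 = -4616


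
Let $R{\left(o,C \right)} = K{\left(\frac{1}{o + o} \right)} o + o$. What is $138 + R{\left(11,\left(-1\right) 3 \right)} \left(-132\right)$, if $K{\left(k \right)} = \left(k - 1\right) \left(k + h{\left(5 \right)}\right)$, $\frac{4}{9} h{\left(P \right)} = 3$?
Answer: $\frac{16209}{2} \approx 8104.5$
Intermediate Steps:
$h{\left(P \right)} = \frac{27}{4}$ ($h{\left(P \right)} = \frac{9}{4} \cdot 3 = \frac{27}{4}$)
$K{\left(k \right)} = \left(-1 + k\right) \left(\frac{27}{4} + k\right)$ ($K{\left(k \right)} = \left(k - 1\right) \left(k + \frac{27}{4}\right) = \left(-1 + k\right) \left(\frac{27}{4} + k\right)$)
$R{\left(o,C \right)} = o + o \left(- \frac{27}{4} + \frac{1}{4 o^{2}} + \frac{23}{8 o}\right)$ ($R{\left(o,C \right)} = \left(- \frac{27}{4} + \left(\frac{1}{o + o}\right)^{2} + \frac{23}{4 \left(o + o\right)}\right) o + o = \left(- \frac{27}{4} + \left(\frac{1}{2 o}\right)^{2} + \frac{23}{4 \cdot 2 o}\right) o + o = \left(- \frac{27}{4} + \left(\frac{1}{2 o}\right)^{2} + \frac{23 \frac{1}{2 o}}{4}\right) o + o = \left(- \frac{27}{4} + \frac{1}{4 o^{2}} + \frac{23}{8 o}\right) o + o = o \left(- \frac{27}{4} + \frac{1}{4 o^{2}} + \frac{23}{8 o}\right) + o = o + o \left(- \frac{27}{4} + \frac{1}{4 o^{2}} + \frac{23}{8 o}\right)$)
$138 + R{\left(11,\left(-1\right) 3 \right)} \left(-132\right) = 138 + \frac{2 - 46 \cdot 11^{2} + 23 \cdot 11}{8 \cdot 11} \left(-132\right) = 138 + \frac{1}{8} \cdot \frac{1}{11} \left(2 - 5566 + 253\right) \left(-132\right) = 138 + \frac{1}{8} \cdot \frac{1}{11} \left(-5311\right) \left(-132\right) = 138 - - \frac{15933}{2} = 138 + \frac{15933}{2} = \frac{16209}{2}$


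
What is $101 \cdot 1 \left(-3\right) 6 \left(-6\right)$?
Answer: $10908$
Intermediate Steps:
$101 \cdot 1 \left(-3\right) 6 \left(-6\right) = 101 \left(\left(-3\right) 6\right) \left(-6\right) = 101 \left(-18\right) \left(-6\right) = \left(-1818\right) \left(-6\right) = 10908$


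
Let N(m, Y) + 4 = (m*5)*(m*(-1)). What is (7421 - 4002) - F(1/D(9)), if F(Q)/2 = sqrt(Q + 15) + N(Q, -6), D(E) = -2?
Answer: 6859/2 - sqrt(58) ≈ 3421.9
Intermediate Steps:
N(m, Y) = -4 - 5*m**2 (N(m, Y) = -4 + (m*5)*(m*(-1)) = -4 + (5*m)*(-m) = -4 - 5*m**2)
F(Q) = -8 - 10*Q**2 + 2*sqrt(15 + Q) (F(Q) = 2*(sqrt(Q + 15) + (-4 - 5*Q**2)) = 2*(sqrt(15 + Q) + (-4 - 5*Q**2)) = 2*(-4 + sqrt(15 + Q) - 5*Q**2) = -8 - 10*Q**2 + 2*sqrt(15 + Q))
(7421 - 4002) - F(1/D(9)) = (7421 - 4002) - (-8 - 10*(1/(-2))**2 + 2*sqrt(15 + 1/(-2))) = 3419 - (-8 - 10*(-1/2)**2 + 2*sqrt(15 - 1/2)) = 3419 - (-8 - 10*1/4 + 2*sqrt(29/2)) = 3419 - (-8 - 5/2 + 2*(sqrt(58)/2)) = 3419 - (-8 - 5/2 + sqrt(58)) = 3419 - (-21/2 + sqrt(58)) = 3419 + (21/2 - sqrt(58)) = 6859/2 - sqrt(58)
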